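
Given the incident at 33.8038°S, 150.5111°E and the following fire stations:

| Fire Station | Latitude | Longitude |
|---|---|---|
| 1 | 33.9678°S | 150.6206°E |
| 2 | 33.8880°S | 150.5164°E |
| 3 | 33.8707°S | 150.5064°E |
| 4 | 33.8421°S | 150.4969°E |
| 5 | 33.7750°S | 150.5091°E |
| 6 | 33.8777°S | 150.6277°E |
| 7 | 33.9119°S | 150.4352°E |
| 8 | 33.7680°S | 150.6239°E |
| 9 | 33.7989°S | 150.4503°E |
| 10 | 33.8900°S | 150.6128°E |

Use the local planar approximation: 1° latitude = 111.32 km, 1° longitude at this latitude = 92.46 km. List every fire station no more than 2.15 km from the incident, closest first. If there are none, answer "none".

Distances from 33.8038°S, 150.5111°E:
1: 20.8759 km
2: 9.3859 km
3: 7.4600 km
4: 4.4611 km
5: 3.2113 km
6: 13.5611 km
7: 13.9305 km
8: 11.1650 km
9: 5.6480 km
10: 13.4350 km
Threshold 2.15 km: none within range.

none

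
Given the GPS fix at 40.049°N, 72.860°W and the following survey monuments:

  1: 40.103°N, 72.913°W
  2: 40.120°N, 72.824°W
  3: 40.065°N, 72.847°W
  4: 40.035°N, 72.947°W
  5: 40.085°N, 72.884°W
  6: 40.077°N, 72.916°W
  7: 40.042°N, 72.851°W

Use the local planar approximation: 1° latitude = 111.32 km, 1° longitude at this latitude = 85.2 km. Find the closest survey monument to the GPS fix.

Distances from 40.049°N, 72.860°W:
1: √((0.054·111.32)² + (-0.053·85.2)²) = √(36.13549 + 20.39064) = 7.518 km
2: √((0.071·111.32)² + (0.036·85.2)²) = √(62.46879 + 9.40772) = 8.478 km
3: √((0.016·111.32)² + (0.013·85.2)²) = √(3.17239 + 1.22678) = 2.097 km
4: √((-0.014·111.32)² + (-0.087·85.2)²) = √(2.42886 + 54.94367) = 7.574 km
5: √((0.036·111.32)² + (-0.024·85.2)²) = √(16.06022 + 4.18121) = 4.499 km
6: √((0.028·111.32)² + (-0.056·85.2)²) = √(9.71544 + 22.76435) = 5.699 km
7: √((-0.007·111.32)² + (0.009·85.2)²) = √(0.60721 + 0.58798) = 1.093 km
Minimum: 7 at 1.093 km.

7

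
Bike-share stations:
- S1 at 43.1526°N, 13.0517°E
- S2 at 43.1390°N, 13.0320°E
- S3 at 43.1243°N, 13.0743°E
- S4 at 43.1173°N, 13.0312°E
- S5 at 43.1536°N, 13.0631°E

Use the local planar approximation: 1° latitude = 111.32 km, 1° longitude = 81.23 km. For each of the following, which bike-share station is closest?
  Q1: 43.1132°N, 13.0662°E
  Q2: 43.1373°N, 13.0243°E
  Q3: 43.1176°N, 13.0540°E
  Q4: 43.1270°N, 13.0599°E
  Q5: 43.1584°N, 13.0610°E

Q1 at 43.1132°N, 13.0662°E:
  S1: 4.5414 km
  S2: 3.9958 km
  S3: 1.3999 km
  S4: 2.8795 km
  S5: 4.5044 km
  → nearest: S3 (1.3999 km)
Q2 at 43.1373°N, 13.0243°E:
  S1: 2.8026 km
  S2: 0.6535 km
  S3: 4.3116 km
  S4: 2.2959 km
  S5: 3.6367 km
  → nearest: S2 (0.6535 km)
Q3 at 43.1176°N, 13.0540°E:
  S1: 3.9007 km
  S2: 2.9780 km
  S3: 1.8098 km
  S4: 1.8523 km
  S5: 4.0751 km
  → nearest: S3 (1.8098 km)
Q4 at 43.1270°N, 13.0599°E:
  S1: 2.9266 km
  S2: 2.6307 km
  S3: 1.2077 km
  S4: 2.5692 km
  S5: 2.9725 km
  → nearest: S3 (1.2077 km)
Q5 at 43.1584°N, 13.0610°E:
  S1: 0.9938 km
  S2: 3.1958 km
  S3: 3.9468 km
  S4: 5.1761 km
  S5: 0.5609 km
  → nearest: S5 (0.5609 km)

Q1→S3; Q2→S2; Q3→S3; Q4→S3; Q5→S5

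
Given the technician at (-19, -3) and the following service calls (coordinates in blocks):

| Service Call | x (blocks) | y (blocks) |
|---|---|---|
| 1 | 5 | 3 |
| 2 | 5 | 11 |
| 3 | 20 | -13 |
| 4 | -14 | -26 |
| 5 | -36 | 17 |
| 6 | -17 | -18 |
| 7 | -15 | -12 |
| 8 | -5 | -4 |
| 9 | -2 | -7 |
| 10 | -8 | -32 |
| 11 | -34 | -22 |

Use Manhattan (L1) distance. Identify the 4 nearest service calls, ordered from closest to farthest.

Distances from (-19, -3):
1: |24| + |6| = 24 + 6 = 30 blocks
2: |24| + |14| = 24 + 14 = 38 blocks
3: |39| + |-10| = 39 + 10 = 49 blocks
4: |5| + |-23| = 5 + 23 = 28 blocks
5: |-17| + |20| = 17 + 20 = 37 blocks
6: |2| + |-15| = 2 + 15 = 17 blocks
7: |4| + |-9| = 4 + 9 = 13 blocks
8: |14| + |-1| = 14 + 1 = 15 blocks
9: |17| + |-4| = 17 + 4 = 21 blocks
10: |11| + |-29| = 11 + 29 = 40 blocks
11: |-15| + |-19| = 15 + 19 = 34 blocks
Sorted: 7 (13 blocks) < 8 (15 blocks) < 6 (17 blocks) < 9 (21 blocks) < 4 (28 blocks) < 1 (30 blocks) < …

7, 8, 6, 9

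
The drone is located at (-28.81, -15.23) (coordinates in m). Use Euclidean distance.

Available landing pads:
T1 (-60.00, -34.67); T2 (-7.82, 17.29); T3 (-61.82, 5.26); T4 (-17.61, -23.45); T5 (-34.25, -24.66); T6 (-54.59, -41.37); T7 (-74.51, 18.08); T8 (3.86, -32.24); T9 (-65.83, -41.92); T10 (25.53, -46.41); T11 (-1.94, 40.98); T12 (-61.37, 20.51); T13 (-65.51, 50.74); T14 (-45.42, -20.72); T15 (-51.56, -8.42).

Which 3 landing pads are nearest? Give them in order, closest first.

Distances from (-28.81, -15.23):
T1: √((-31.19)² + (-19.44)²) = √(972.8161 + 377.9136) = 36.75 m
T2: √((20.99)² + (32.52)²) = √(440.5801 + 1057.5504) = 38.71 m
T3: √((-33.01)² + (20.49)²) = √(1089.6601 + 419.8401) = 38.85 m
T4: √((11.20)² + (-8.22)²) = √(125.4400 + 67.5684) = 13.89 m
T5: √((-5.44)² + (-9.43)²) = √(29.5936 + 88.9249) = 10.89 m
T6: √((-25.78)² + (-26.14)²) = √(664.6084 + 683.2996) = 36.71 m
T7: √((-45.70)² + (33.31)²) = √(2088.4900 + 1109.5561) = 56.55 m
T8: √((32.67)² + (-17.01)²) = √(1067.3289 + 289.3401) = 36.83 m
T9: √((-37.02)² + (-26.69)²) = √(1370.4804 + 712.3561) = 45.64 m
T10: √((54.34)² + (-31.18)²) = √(2952.8356 + 972.1924) = 62.65 m
T11: √((26.87)² + (56.21)²) = √(721.9969 + 3159.5641) = 62.30 m
T12: √((-32.56)² + (35.74)²) = √(1060.1536 + 1277.3476) = 48.35 m
T13: √((-36.70)² + (65.97)²) = √(1346.8900 + 4352.0409) = 75.49 m
T14: √((-16.61)² + (-5.49)²) = √(275.8921 + 30.1401) = 17.49 m
T15: √((-22.75)² + (6.81)²) = √(517.5625 + 46.3761) = 23.75 m
Sorted: T5 (10.89 m) < T4 (13.89 m) < T14 (17.49 m) < T15 (23.75 m) < T6 (36.71 m) < …

T5, T4, T14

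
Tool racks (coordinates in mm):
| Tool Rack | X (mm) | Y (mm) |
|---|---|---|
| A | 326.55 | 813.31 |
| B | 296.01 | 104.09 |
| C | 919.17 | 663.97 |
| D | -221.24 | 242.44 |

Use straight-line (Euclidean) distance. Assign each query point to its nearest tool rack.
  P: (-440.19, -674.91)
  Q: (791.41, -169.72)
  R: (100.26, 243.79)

P at (-440.19, -674.91):
  A: √((766.74)² + (1488.22)²) = √(587890.2276 + 2214798.7684) = 1674.12 mm
  B: √((736.20)² + (779.00)²) = √(541990.4400 + 606841.0000) = 1071.84 mm
  C: √((1359.36)² + (1338.88)²) = √(1847859.6096 + 1792599.6544) = 1908.00 mm
  D: √((218.95)² + (917.35)²) = √(47939.1025 + 841531.0225) = 943.12 mm
  → nearest: D (943.12 mm)
Q at (791.41, -169.72):
  A: √((-464.86)² + (983.03)²) = √(216094.8196 + 966347.9809) = 1087.40 mm
  B: √((-495.40)² + (273.81)²) = √(245421.1600 + 74971.9161) = 566.03 mm
  C: √((127.76)² + (833.69)²) = √(16322.6176 + 695039.0161) = 843.42 mm
  D: √((-1012.65)² + (412.16)²) = √(1025460.0225 + 169875.8656) = 1093.31 mm
  → nearest: B (566.03 mm)
R at (100.26, 243.79):
  A: √((226.29)² + (569.52)²) = √(51207.1641 + 324353.0304) = 612.83 mm
  B: √((195.75)² + (-139.70)²) = √(38318.0625 + 19516.0900) = 240.49 mm
  C: √((818.91)² + (420.18)²) = √(670613.5881 + 176551.2324) = 920.42 mm
  D: √((-321.50)² + (-1.35)²) = √(103362.2500 + 1.8225) = 321.50 mm
  → nearest: B (240.49 mm)

P→D; Q→B; R→B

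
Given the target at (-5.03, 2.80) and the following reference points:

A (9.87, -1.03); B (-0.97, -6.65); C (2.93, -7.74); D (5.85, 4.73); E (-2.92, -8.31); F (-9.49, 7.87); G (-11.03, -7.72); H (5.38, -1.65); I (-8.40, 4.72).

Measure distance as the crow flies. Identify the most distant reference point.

Distances from (-5.03, 2.80):
A: √((14.90)² + (-3.83)²) = √(222.0100 + 14.6689) = 15.38
B: √((4.06)² + (-9.45)²) = √(16.4836 + 89.3025) = 10.29
C: √((7.96)² + (-10.54)²) = √(63.3616 + 111.0916) = 13.21
D: √((10.88)² + (1.93)²) = √(118.3744 + 3.7249) = 11.05
E: √((2.11)² + (-11.11)²) = √(4.4521 + 123.4321) = 11.31
F: √((-4.46)² + (5.07)²) = √(19.8916 + 25.7049) = 6.75
G: √((-6.00)² + (-10.52)²) = √(36.0000 + 110.6704) = 12.11
H: √((10.41)² + (-4.45)²) = √(108.3681 + 19.8025) = 11.32
I: √((-3.37)² + (1.92)²) = √(11.3569 + 3.6864) = 3.88
Maximum: A at 15.38.

A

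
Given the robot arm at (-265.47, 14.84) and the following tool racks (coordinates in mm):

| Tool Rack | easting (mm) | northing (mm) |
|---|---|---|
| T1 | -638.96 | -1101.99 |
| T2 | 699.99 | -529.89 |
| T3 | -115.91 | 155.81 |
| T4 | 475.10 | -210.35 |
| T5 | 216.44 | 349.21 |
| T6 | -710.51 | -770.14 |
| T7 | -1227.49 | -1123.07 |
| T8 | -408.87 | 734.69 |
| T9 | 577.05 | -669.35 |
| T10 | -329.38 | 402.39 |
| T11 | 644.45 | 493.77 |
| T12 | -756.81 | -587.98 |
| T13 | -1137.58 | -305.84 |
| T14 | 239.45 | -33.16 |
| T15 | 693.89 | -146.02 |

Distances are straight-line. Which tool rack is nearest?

T3

Distances from (-265.47, 14.84):
T1: √((-373.49)² + (-1116.83)²) = √(139494.7801 + 1247309.2489) = 1177.63 mm
T2: √((965.46)² + (-544.73)²) = √(932113.0116 + 296730.7729) = 1108.53 mm
T3: √((149.56)² + (140.97)²) = √(22368.1936 + 19872.5409) = 205.53 mm
T4: √((740.57)² + (-225.19)²) = √(548443.9249 + 50710.5361) = 774.05 mm
T5: √((481.91)² + (334.37)²) = √(232237.2481 + 111803.2969) = 586.55 mm
T6: √((-445.04)² + (-784.98)²) = √(198060.6016 + 616193.6004) = 902.36 mm
T7: √((-962.02)² + (-1137.91)²) = √(925482.4804 + 1294839.1681) = 1490.07 mm
T8: √((-143.40)² + (719.85)²) = √(20563.5600 + 518184.0225) = 733.99 mm
T9: √((842.52)² + (-684.19)²) = √(709839.9504 + 468115.9561) = 1085.34 mm
T10: √((-63.91)² + (387.55)²) = √(4084.4881 + 150195.0025) = 392.78 mm
T11: √((909.92)² + (478.93)²) = √(827954.4064 + 229373.9449) = 1028.26 mm
T12: √((-491.34)² + (-602.82)²) = √(241414.9956 + 363391.9524) = 777.69 mm
T13: √((-872.11)² + (-320.68)²) = √(760575.8521 + 102835.6624) = 929.20 mm
T14: √((504.92)² + (-48.00)²) = √(254944.2064 + 2304.0000) = 507.20 mm
T15: √((959.36)² + (-160.86)²) = √(920371.6096 + 25875.9396) = 972.75 mm
Minimum: T3 at 205.53 mm.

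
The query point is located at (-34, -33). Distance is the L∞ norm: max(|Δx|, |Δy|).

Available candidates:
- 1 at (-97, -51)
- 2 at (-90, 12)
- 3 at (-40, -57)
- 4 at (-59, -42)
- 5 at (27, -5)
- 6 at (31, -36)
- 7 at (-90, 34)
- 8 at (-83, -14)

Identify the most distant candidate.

7

Distances from (-34, -33):
1: 63
2: 56
3: 24
4: 25
5: 61
6: 65
7: 67
8: 49
Maximum: 7 at 67.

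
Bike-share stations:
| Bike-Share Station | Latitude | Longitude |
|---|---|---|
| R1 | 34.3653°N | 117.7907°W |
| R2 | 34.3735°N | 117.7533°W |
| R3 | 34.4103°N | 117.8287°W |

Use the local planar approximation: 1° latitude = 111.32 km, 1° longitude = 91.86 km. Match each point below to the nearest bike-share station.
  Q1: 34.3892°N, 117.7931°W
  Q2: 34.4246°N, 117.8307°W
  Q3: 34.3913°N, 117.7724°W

Q1→R1; Q2→R3; Q3→R2

Q1 at 34.3892°N, 117.7931°W:
  R1: 2.6697 km
  R2: 4.0523 km
  R3: 4.0263 km
  → nearest: R1 (2.6697 km)
Q2 at 34.4246°N, 117.8307°W:
  R1: 7.5550 km
  R2: 9.1055 km
  R3: 1.6024 km
  → nearest: R3 (1.6024 km)
Q3 at 34.3913°N, 117.7724°W:
  R1: 3.3471 km
  R2: 2.6466 km
  R3: 5.5875 km
  → nearest: R2 (2.6466 km)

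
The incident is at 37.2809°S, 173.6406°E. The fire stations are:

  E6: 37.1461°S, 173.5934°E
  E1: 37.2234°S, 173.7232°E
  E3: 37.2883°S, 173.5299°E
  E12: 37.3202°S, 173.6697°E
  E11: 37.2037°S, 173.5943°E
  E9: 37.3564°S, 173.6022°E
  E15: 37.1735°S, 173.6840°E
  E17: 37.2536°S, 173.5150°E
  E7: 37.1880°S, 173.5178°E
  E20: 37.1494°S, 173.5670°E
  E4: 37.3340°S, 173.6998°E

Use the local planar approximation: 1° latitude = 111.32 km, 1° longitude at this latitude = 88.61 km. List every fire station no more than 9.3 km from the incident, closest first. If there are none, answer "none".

Distances from 37.2809°S, 173.6406°E:
E6: √((0.1348·111.32)² + (-0.0472·88.61)²) = √(225.178115 + 17.492403) = 15.5779 km
E1: √((0.0575·111.32)² + (0.0826·88.61)²) = √(40.971521 + 53.570484) = 9.7233 km
E3: √((-0.0074·111.32)² + (-0.1107·88.61)²) = √(0.678594 + 96.218973) = 9.8437 km
E12: √((-0.0393·111.32)² + (0.0291·88.61)²) = √(19.139540 + 6.648925) = 5.0782 km
E11: √((0.0772·111.32)² + (-0.0463·88.61)²) = √(73.855186 + 16.831680) = 9.5230 km
E9: √((-0.0755·111.32)² + (-0.0384·88.61)²) = √(70.638310 + 11.577850) = 9.0673 km
E15: √((0.1074·111.32)² + (0.0434·88.61)²) = √(142.940388 + 14.789209) = 12.5590 km
E17: √((0.0273·111.32)² + (-0.1256·88.61)²) = √(9.235740 + 123.863901) = 11.5369 km
E7: √((0.0929·111.32)² + (-0.1228·88.61)²) = √(106.949270 + 118.402864) = 15.0117 km
E20: √((0.1315·111.32)² + (-0.0736·88.61)²) = √(214.288024 + 42.532519) = 16.0256 km
E4: √((-0.0531·111.32)² + (0.0592·88.61)²) = √(34.941009 + 27.517494) = 7.9031 km
Threshold 9.3 km: E12 (5.0782 km), E4 (7.9031 km), E9 (9.0673 km) are within range.

E12, E4, E9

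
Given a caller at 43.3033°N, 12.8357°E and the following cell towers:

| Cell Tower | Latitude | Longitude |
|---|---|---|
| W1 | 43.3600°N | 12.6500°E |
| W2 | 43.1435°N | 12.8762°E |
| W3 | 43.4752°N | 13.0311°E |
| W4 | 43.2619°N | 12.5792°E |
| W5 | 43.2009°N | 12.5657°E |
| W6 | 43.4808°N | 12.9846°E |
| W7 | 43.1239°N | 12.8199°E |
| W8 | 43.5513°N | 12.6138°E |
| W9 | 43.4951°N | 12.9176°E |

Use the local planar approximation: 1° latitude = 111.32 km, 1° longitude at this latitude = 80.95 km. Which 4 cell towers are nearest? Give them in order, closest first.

W1, W2, W7, W4

Distances from 43.3033°N, 12.8357°E:
W1: √((0.0567·111.32)² + (-0.1857·80.95)²) = √(39.839375 + 225.973501) = 16.3038 km
W2: √((-0.1598·111.32)² + (0.0405·80.95)²) = √(316.446244 + 10.748398) = 18.0885 km
W3: √((0.1719·111.32)² + (0.1954·80.95)²) = √(366.182975 + 250.197419) = 24.8270 km
W4: √((-0.0414·111.32)² + (-0.2565·80.95)²) = √(21.239636 + 431.130200) = 21.2690 km
W5: √((-0.1024·111.32)² + (-0.2700·80.95)²) = √(129.941031 + 477.706592) = 24.6505 km
W6: √((0.1775·111.32)² + (0.1489·80.95)²) = √(390.429936 + 145.285777) = 23.1455 km
W7: √((-0.1794·111.32)² + (-0.0158·80.95)²) = √(398.833172 + 1.635867) = 20.0117 km
W8: √((0.2480·111.32)² + (-0.2219·80.95)²) = √(762.166326 + 322.662363) = 32.9367 km
W9: √((0.1918·111.32)² + (0.0819·80.95)²) = √(455.872717 + 43.954314) = 22.3568 km
Sorted: W1 (16.3038 km) < W2 (18.0885 km) < W7 (20.0117 km) < W4 (21.2690 km) < W9 (22.3568 km) < W6 (23.1455 km) < …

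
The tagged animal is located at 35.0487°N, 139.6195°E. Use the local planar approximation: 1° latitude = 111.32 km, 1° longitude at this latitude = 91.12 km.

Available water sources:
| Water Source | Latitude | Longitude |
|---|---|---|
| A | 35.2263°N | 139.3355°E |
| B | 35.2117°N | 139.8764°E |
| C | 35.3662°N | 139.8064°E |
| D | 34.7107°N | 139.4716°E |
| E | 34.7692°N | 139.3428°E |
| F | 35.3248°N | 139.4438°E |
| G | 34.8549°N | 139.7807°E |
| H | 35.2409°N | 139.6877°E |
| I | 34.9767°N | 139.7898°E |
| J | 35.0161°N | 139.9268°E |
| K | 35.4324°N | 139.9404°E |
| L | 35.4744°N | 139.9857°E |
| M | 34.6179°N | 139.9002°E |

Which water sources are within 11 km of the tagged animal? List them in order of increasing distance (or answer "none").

Distances from 35.0487°N, 139.6195°E:
A: 32.5660 km
B: 29.6178 km
C: 39.2331 km
D: 39.9668 km
E: 40.0471 km
F: 34.6552 km
G: 26.0995 km
H: 22.2799 km
I: 17.4654 km
J: 28.2354 km
K: 51.7633 km
L: 57.9581 km
M: 54.3511 km
Threshold 11 km: none within range.

none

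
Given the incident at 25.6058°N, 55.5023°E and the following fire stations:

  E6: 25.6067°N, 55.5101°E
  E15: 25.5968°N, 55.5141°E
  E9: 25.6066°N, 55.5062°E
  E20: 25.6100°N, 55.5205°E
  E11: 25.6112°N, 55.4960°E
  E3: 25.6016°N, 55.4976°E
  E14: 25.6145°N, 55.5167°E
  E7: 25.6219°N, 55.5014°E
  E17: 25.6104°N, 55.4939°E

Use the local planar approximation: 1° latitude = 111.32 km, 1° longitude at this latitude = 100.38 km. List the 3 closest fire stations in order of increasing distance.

Distances from 25.6058°N, 55.5023°E:
E6: √((0.0009·111.32)² + (0.0078·100.38)²) = √(0.010038 + 0.613033) = 0.7893 km
E15: √((-0.0090·111.32)² + (0.0118·100.38)²) = √(1.003764 + 1.403002) = 1.5514 km
E9: √((0.0008·111.32)² + (0.0039·100.38)²) = √(0.007931 + 0.153258) = 0.4015 km
E20: √((0.0042·111.32)² + (0.0182·100.38)²) = √(0.218597 + 3.337622) = 1.8858 km
E11: √((0.0054·111.32)² + (-0.0063·100.38)²) = √(0.361355 + 0.399922) = 0.8725 km
E3: √((-0.0042·111.32)² + (-0.0047·100.38)²) = √(0.218597 + 0.222582) = 0.6642 km
E14: √((0.0087·111.32)² + (0.0144·100.38)²) = √(0.937961 + 2.089389) = 1.7399 km
E7: √((0.0161·111.32)² + (-0.0009·100.38)²) = √(3.212167 + 0.008162) = 1.7945 km
E17: √((0.0046·111.32)² + (-0.0084·100.38)²) = √(0.262218 + 0.710973) = 0.9865 km
Sorted: E9 (0.4015 km) < E3 (0.6642 km) < E6 (0.7893 km) < E11 (0.8725 km) < E17 (0.9865 km) < …

E9, E3, E6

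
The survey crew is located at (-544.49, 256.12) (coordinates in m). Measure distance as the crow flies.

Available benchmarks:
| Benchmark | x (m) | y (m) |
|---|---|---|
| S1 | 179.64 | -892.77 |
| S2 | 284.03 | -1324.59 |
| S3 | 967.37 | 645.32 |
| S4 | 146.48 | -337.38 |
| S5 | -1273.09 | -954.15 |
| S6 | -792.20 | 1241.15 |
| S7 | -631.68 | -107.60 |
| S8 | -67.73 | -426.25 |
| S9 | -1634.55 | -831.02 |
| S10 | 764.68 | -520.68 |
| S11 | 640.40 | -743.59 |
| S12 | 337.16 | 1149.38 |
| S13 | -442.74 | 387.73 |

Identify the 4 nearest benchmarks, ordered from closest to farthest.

S13, S7, S8, S4

Distances from (-544.49, 256.12):
S1: 1358.05 m
S2: 1784.68 m
S3: 1561.15 m
S4: 910.87 m
S5: 1412.66 m
S6: 1015.70 m
S7: 374.02 m
S8: 832.42 m
S9: 1539.51 m
S10: 1522.28 m
S11: 1550.29 m
S12: 1255.08 m
S13: 166.36 m
Sorted: S13 (166.36 m) < S7 (374.02 m) < S8 (832.42 m) < S4 (910.87 m) < S6 (1015.70 m) < S12 (1255.08 m) < …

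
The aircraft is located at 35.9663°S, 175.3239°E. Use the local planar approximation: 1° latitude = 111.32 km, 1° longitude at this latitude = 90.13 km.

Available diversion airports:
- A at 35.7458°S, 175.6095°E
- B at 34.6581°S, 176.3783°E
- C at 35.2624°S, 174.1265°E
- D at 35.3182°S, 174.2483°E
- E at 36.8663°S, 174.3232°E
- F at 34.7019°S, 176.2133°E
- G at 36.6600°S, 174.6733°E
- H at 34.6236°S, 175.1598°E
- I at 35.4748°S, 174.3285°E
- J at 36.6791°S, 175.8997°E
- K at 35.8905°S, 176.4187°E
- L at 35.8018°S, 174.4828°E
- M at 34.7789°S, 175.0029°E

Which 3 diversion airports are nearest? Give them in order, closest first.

A, L, J

Distances from 35.9663°S, 175.3239°E:
A: 35.5685 km
B: 173.8938 km
C: 133.3682 km
D: 120.8438 km
E: 134.8052 km
F: 161.9793 km
G: 96.9630 km
H: 150.1993 km
I: 105.0831 km
J: 94.8131 km
K: 99.0345 km
L: 77.9887 km
M: 135.3106 km
Sorted: A (35.5685 km) < L (77.9887 km) < J (94.8131 km) < G (96.9630 km) < K (99.0345 km) < …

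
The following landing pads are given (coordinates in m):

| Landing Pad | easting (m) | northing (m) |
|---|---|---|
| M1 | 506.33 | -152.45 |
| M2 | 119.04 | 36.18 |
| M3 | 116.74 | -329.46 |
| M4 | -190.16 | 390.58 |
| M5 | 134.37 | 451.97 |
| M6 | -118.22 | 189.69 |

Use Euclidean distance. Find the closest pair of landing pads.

M4 and M6

Pairwise distances:
M1–M2: √((-387.29)² + (188.63)²) = √(149993.5441 + 35581.2769) = 430.78 m
M1–M3: √((-389.59)² + (-177.01)²) = √(151780.3681 + 31332.5401) = 427.92 m
M1–M4: √((-696.49)² + (543.03)²) = √(485098.3201 + 294881.5809) = 883.16 m
M1–M5: √((-371.96)² + (604.42)²) = √(138354.2416 + 365323.5364) = 709.70 m
M1–M6: √((-624.55)² + (342.14)²) = √(390062.7025 + 117059.7796) = 712.13 m
M2–M3: √((-2.30)² + (-365.64)²) = √(5.2900 + 133692.6096) = 365.65 m
M2–M4: √((-309.20)² + (354.40)²) = √(95604.6400 + 125599.3600) = 470.32 m
M2–M5: √((15.33)² + (415.79)²) = √(235.0089 + 172881.3241) = 416.07 m
M2–M6: √((-237.26)² + (153.51)²) = √(56292.3076 + 23565.3201) = 282.59 m
M3–M4: √((-306.90)² + (720.04)²) = √(94187.6100 + 518457.6016) = 782.72 m
M3–M5: √((17.63)² + (781.43)²) = √(310.8169 + 610632.8449) = 781.63 m
M3–M6: √((-234.96)² + (519.15)²) = √(55206.2016 + 269516.7225) = 569.84 m
M4–M5: √((324.53)² + (61.39)²) = √(105319.7209 + 3768.7321) = 330.29 m
M4–M6: √((71.94)² + (-200.89)²) = √(5175.3636 + 40356.7921) = 213.38 m
M5–M6: √((-252.59)² + (-262.28)²) = √(63801.7081 + 68790.7984) = 364.13 m
Closest pair: M4–M6 at 213.38 m.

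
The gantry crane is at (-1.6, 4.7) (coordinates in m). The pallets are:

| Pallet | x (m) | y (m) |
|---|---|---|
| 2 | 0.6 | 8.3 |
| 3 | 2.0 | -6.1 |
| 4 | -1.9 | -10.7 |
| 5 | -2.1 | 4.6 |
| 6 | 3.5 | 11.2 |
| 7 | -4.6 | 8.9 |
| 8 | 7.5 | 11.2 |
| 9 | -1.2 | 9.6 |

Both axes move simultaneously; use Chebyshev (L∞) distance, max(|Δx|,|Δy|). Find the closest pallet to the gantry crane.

5

Distances from (-1.6, 4.7):
2: max(|2.2|, |3.6|) = 3.6 m
3: max(|3.6|, |-10.8|) = 10.8 m
4: max(|-0.3|, |-15.4|) = 15.4 m
5: max(|-0.5|, |-0.1|) = 0.5 m
6: max(|5.1|, |6.5|) = 6.5 m
7: max(|-3.0|, |4.2|) = 4.2 m
8: max(|9.1|, |6.5|) = 9.1 m
9: max(|0.4|, |4.9|) = 4.9 m
Minimum: 5 at 0.5 m.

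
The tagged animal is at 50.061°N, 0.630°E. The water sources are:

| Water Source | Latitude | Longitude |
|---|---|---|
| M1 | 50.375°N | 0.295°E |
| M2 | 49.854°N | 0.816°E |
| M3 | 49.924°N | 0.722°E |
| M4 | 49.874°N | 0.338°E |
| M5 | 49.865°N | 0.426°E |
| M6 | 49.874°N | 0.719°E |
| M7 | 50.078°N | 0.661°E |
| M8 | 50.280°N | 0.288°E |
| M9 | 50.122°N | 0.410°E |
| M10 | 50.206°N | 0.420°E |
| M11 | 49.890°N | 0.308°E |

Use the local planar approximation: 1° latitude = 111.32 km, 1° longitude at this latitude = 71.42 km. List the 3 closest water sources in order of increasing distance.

Distances from 50.061°N, 0.630°E:
M1: √((0.314·111.32)² + (-0.335·71.42)²) = √(1221.81567 + 572.43912) = 42.359 km
M2: √((-0.207·111.32)² + (0.186·71.42)²) = √(530.99091 + 176.46784) = 26.598 km
M3: √((-0.137·111.32)² + (0.092·71.42)²) = √(232.58812 + 43.17331) = 16.606 km
M4: √((-0.187·111.32)² + (-0.292·71.42)²) = √(433.34083 + 434.91601) = 29.466 km
M5: √((-0.196·111.32)² + (-0.204·71.42)²) = √(476.05654 + 212.27558) = 26.236 km
M6: √((-0.187·111.32)² + (0.089·71.42)²) = √(433.34083 + 40.40357) = 21.766 km
M7: √((0.017·111.32)² + (0.031·71.42)²) = √(3.58133 + 4.90188) = 2.913 km
M8: √((0.219·111.32)² + (-0.342·71.42)²) = √(594.33954 + 596.61189) = 34.510 km
M9: √((0.061·111.32)² + (-0.220·71.42)²) = √(46.11116 + 246.87951) = 17.117 km
M10: √((0.145·111.32)² + (-0.210·71.42)²) = √(260.54479 + 224.94600) = 22.034 km
M11: √((-0.171·111.32)² + (-0.322·71.42)²) = √(362.35864 + 528.87305) = 29.854 km
Sorted: M7 (2.913 km) < M3 (16.606 km) < M9 (17.117 km) < M6 (21.766 km) < M10 (22.034 km) < …

M7, M3, M9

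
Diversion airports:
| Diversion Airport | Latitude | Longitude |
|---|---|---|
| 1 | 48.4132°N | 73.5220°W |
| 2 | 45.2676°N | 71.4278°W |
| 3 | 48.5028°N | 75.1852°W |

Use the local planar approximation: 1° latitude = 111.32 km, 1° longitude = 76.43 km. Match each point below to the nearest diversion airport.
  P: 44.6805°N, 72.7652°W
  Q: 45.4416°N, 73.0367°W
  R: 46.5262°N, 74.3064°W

P→2; Q→2; R→1

P at 44.6805°N, 72.7652°W:
  1: √((3.7327·111.32)² + (-0.7568·76.43)²) = √(172660.330868 + 3345.722877) = 419.5308 km
  2: √((0.5871·111.32)² + (1.3374·76.43)²) = √(4271.403076 + 10448.413626) = 121.3253 km
  3: √((3.8223·111.32)² + (-2.4200·76.43)²) = √(181048.919038 + 34210.423552) = 463.9605 km
  → nearest: 2 (121.3253 km)
Q at 45.4416°N, 73.0367°W:
  1: √((2.9716·111.32)² + (-0.4853·76.43)²) = √(109427.655541 + 1375.777814) = 332.8715 km
  2: √((-0.1740·111.32)² + (1.6089·76.43)²) = √(375.184503 + 15121.184852) = 124.4844 km
  3: √((3.0612·111.32)² + (-2.1485·76.43)²) = √(116126.090315 + 26964.876479) = 378.2737 km
  → nearest: 2 (124.4844 km)
R at 46.5262°N, 74.3064°W:
  1: √((1.8870·111.32)² + (0.7844·76.43)²) = √(44125.556502 + 3594.205374) = 218.4485 km
  2: √((-1.2586·111.32)² + (2.8786·76.43)²) = √(19630.070084 + 48405.015250) = 260.8354 km
  3: √((1.9766·111.32)² + (-0.8788·76.43)²) = √(48415.450513 + 4511.363440) = 230.0583 km
  → nearest: 1 (218.4485 km)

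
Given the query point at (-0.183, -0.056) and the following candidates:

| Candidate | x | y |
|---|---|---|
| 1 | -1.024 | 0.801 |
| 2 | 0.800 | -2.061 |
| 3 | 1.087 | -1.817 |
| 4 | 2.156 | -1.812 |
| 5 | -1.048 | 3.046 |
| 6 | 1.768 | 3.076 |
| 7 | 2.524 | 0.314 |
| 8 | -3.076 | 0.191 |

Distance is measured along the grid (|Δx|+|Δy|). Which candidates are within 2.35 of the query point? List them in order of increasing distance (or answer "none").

1

Distances from (-0.183, -0.056):
1: |-0.841| + |0.857| = 0.841 + 0.857 = 1.698
2: |0.983| + |-2.005| = 0.983 + 2.005 = 2.988
3: |1.270| + |-1.761| = 1.270 + 1.761 = 3.031
4: |2.339| + |-1.756| = 2.339 + 1.756 = 4.095
5: |-0.865| + |3.102| = 0.865 + 3.102 = 3.967
6: |1.951| + |3.132| = 1.951 + 3.132 = 5.083
7: |2.707| + |0.370| = 2.707 + 0.370 = 3.077
8: |-2.893| + |0.247| = 2.893 + 0.247 = 3.140
Threshold 2.35: 1 (1.698) is within range.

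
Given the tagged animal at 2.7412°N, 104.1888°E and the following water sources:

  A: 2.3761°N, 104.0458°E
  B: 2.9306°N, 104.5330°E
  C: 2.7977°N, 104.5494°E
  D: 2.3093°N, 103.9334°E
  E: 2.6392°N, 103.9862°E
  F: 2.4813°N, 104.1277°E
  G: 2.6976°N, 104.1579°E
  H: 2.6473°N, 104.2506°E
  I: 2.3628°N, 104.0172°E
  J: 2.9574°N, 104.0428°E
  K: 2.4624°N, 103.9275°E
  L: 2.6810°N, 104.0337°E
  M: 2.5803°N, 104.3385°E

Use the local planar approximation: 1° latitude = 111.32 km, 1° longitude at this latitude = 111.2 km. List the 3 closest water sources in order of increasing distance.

Distances from 2.7412°N, 104.1888°E:
A: √((-0.3651·111.32)² + (-0.1430·111.2)²) = √(1651.847922 + 252.860883) = 43.6430 km
B: √((0.1894·111.32)² + (0.3442·111.2)²) = √(444.535393 + 1464.978687) = 43.6980 km
C: √((0.0565·111.32)² + (0.3606·111.2)²) = √(39.558817 + 1607.907346) = 40.5890 km
D: √((-0.4319·111.32)² + (-0.2554·111.2)²) = √(2311.600626 + 806.587264) = 55.8407 km
E: √((-0.1020·111.32)² + (-0.2026·111.2)²) = √(128.927850 + 507.561248) = 25.2287 km
F: √((-0.2599·111.32)² + (-0.0611·111.2)²) = √(837.064559 + 46.162784) = 29.7191 km
G: √((-0.0436·111.32)² + (-0.0309·111.2)²) = √(23.556967 + 11.806646) = 5.9467 km
H: √((-0.0939·111.32)² + (0.0618·111.2)²) = √(109.264122 + 47.226583) = 12.5096 km
I: √((-0.3784·111.32)² + (-0.1716·111.2)²) = √(1774.388241 + 364.119671) = 46.2440 km
J: √((0.2162·111.32)² + (-0.1460·111.2)²) = √(579.238973 + 263.581719) = 29.0314 km
K: √((-0.2788·111.32)² + (-0.2613·111.2)²) = √(963.234289 + 844.283679) = 42.5149 km
L: √((-0.0602·111.32)² + (-0.1551·111.2)²) = √(44.909620 + 297.463148) = 18.5033 km
M: √((-0.1609·111.32)² + (0.1497·111.2)²) = √(320.817820 + 277.110623) = 24.4526 km
Sorted: G (5.9467 km) < H (12.5096 km) < L (18.5033 km) < M (24.4526 km) < E (25.2287 km) < …

G, H, L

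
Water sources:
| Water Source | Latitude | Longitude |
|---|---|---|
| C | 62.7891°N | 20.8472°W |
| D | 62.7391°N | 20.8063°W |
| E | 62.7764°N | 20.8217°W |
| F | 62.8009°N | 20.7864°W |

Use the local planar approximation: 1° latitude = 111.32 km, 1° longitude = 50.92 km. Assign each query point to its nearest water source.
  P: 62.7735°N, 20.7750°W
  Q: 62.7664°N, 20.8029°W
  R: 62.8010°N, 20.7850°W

P→E; Q→E; R→F

P at 62.7735°N, 20.7750°W:
  C: √((0.0156·111.32)² + (-0.0722·50.92)²) = √(3.015752 + 13.516093) = 4.0659 km
  D: √((-0.0344·111.32)² + (-0.0313·50.92)²) = √(14.664366 + 2.540186) = 4.1478 km
  E: √((0.0029·111.32)² + (-0.0467·50.92)²) = √(0.104218 + 5.654713) = 2.3998 km
  F: √((0.0274·111.32)² + (-0.0114·50.92)²) = √(9.303525 + 0.336966) = 3.1049 km
  → nearest: E (2.3998 km)
Q at 62.7664°N, 20.8029°W:
  C: √((0.0227·111.32)² + (-0.0443·50.92)²) = √(6.385547 + 5.088435) = 3.3873 km
  D: √((-0.0273·111.32)² + (-0.0034·50.92)²) = √(9.235740 + 0.029973) = 3.0440 km
  E: √((0.0100·111.32)² + (-0.0188·50.92)²) = √(1.239214 + 0.916416) = 1.4682 km
  F: √((0.0345·111.32)² + (0.0165·50.92)²) = √(14.749747 + 0.705902) = 3.9314 km
  → nearest: E (1.4682 km)
R at 62.8010°N, 20.7850°W:
  C: √((-0.0119·111.32)² + (-0.0622·50.92)²) = √(1.754851 + 10.031308) = 3.4331 km
  D: √((-0.0619·111.32)² + (-0.0213·50.92)²) = √(47.481857 + 1.176348) = 6.9755 km
  E: √((-0.0246·111.32)² + (-0.0367·50.92)²) = √(7.499229 + 3.492279) = 3.3153 km
  F: √((-0.0001·111.32)² + (-0.0014·50.92)²) = √(0.000124 + 0.005082) = 0.0722 km
  → nearest: F (0.0722 km)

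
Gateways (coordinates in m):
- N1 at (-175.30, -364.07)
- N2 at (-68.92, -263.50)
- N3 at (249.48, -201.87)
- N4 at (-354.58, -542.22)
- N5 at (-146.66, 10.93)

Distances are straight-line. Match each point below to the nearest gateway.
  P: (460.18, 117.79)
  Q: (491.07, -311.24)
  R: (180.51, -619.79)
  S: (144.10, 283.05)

P→N3; Q→N3; R→N3; S→N5

P at (460.18, 117.79):
  N1: √((-635.48)² + (-481.86)²) = √(403834.8304 + 232189.0596) = 797.51 m
  N2: √((-529.10)² + (-381.29)²) = √(279946.8100 + 145382.0641) = 652.17 m
  N3: √((-210.70)² + (-319.66)²) = √(44394.4900 + 102182.5156) = 382.85 m
  N4: √((-814.76)² + (-660.01)²) = √(663833.8576 + 435613.2001) = 1048.55 m
  N5: √((-606.84)² + (-106.86)²) = √(368254.7856 + 11419.0596) = 616.18 m
  → nearest: N3 (382.85 m)
Q at (491.07, -311.24):
  N1: √((-666.37)² + (-52.83)²) = √(444048.9769 + 2791.0089) = 668.46 m
  N2: √((-559.99)² + (47.74)²) = √(313588.8001 + 2279.1076) = 562.02 m
  N3: √((-241.59)² + (109.37)²) = √(58365.7281 + 11961.7969) = 265.19 m
  N4: √((-845.65)² + (-230.98)²) = √(715123.9225 + 53351.7604) = 876.63 m
  N5: √((-637.73)² + (322.17)²) = √(406699.5529 + 103793.5089) = 714.49 m
  → nearest: N3 (265.19 m)
R at (180.51, -619.79):
  N1: √((-355.81)² + (255.72)²) = √(126600.7561 + 65392.7184) = 438.17 m
  N2: √((-249.43)² + (356.29)²) = √(62215.3249 + 126942.5641) = 434.92 m
  N3: √((68.97)² + (417.92)²) = √(4756.8609 + 174657.1264) = 423.57 m
  N4: √((-535.09)² + (77.57)²) = √(286321.3081 + 6017.1049) = 540.68 m
  N5: √((-327.17)² + (630.72)²) = √(107040.2089 + 397807.7184) = 710.53 m
  → nearest: N3 (423.57 m)
S at (144.10, 283.05):
  N1: √((-319.40)² + (-647.12)²) = √(102016.3600 + 418764.2944) = 721.65 m
  N2: √((-213.02)² + (-546.55)²) = √(45377.5204 + 298716.9025) = 586.60 m
  N3: √((105.38)² + (-484.92)²) = √(11104.9444 + 235147.4064) = 496.24 m
  N4: √((-498.68)² + (-825.27)²) = √(248681.7424 + 681070.5729) = 964.24 m
  N5: √((-290.76)² + (-272.12)²) = √(84541.3776 + 74049.2944) = 398.23 m
  → nearest: N5 (398.23 m)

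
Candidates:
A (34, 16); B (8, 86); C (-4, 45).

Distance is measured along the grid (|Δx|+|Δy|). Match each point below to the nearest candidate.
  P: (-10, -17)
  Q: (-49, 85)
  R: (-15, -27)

P→C; Q→B; R→C

P at (-10, -17):
  A: |44| + |33| = 44 + 33 = 77
  B: |18| + |103| = 18 + 103 = 121
  C: |6| + |62| = 6 + 62 = 68
  → nearest: C (68)
Q at (-49, 85):
  A: |83| + |-69| = 83 + 69 = 152
  B: |57| + |1| = 57 + 1 = 58
  C: |45| + |-40| = 45 + 40 = 85
  → nearest: B (58)
R at (-15, -27):
  A: |49| + |43| = 49 + 43 = 92
  B: |23| + |113| = 23 + 113 = 136
  C: |11| + |72| = 11 + 72 = 83
  → nearest: C (83)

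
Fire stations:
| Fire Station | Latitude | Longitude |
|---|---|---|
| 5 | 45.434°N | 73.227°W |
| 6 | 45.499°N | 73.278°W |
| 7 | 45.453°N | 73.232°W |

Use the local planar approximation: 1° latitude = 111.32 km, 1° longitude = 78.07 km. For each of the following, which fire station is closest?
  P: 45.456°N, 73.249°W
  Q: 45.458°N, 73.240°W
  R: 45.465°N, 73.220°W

P at 45.456°N, 73.249°W:
  5: 2.991 km
  6: 5.295 km
  7: 1.369 km
  → nearest: 7 (1.369 km)
Q at 45.458°N, 73.240°W:
  5: 2.858 km
  6: 5.444 km
  7: 0.837 km
  → nearest: 7 (0.837 km)
R at 45.465°N, 73.220°W:
  5: 3.494 km
  6: 5.902 km
  7: 1.632 km
  → nearest: 7 (1.632 km)

P→7; Q→7; R→7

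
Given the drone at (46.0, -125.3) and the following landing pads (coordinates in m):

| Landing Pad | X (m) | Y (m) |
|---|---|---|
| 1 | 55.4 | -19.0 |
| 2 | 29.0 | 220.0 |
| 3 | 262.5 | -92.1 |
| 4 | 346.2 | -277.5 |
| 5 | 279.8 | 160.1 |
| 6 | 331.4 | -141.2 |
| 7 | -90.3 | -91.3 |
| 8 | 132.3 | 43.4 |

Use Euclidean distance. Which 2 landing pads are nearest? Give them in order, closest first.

Distances from (46.0, -125.3):
1: 106.7 m
2: 345.7 m
3: 219.0 m
4: 336.6 m
5: 368.9 m
6: 285.8 m
7: 140.5 m
8: 189.5 m
Sorted: 1 (106.7 m) < 7 (140.5 m) < 8 (189.5 m) < 3 (219.0 m) < …

1, 7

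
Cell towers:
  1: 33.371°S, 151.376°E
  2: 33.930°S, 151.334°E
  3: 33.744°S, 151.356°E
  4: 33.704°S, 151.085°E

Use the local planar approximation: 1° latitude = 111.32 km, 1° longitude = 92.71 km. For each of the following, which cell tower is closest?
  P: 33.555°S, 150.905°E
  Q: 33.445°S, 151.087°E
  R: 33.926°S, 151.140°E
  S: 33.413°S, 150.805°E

P at 33.555°S, 150.905°E:
  1: 48.232 km
  2: 57.659 km
  3: 46.807 km
  4: 23.529 km
  → nearest: 4 (23.529 km)
Q at 33.445°S, 151.087°E:
  1: 28.031 km
  2: 58.646 km
  3: 41.591 km
  4: 28.832 km
  → nearest: 1 (28.031 km)
R at 33.926°S, 151.140°E:
  1: 65.542 km
  2: 17.991 km
  3: 28.487 km
  4: 25.234 km
  → nearest: 2 (17.991 km)
S at 33.413°S, 150.805°E:
  1: 53.143 km
  2: 75.615 km
  3: 62.986 km
  4: 41.512 km
  → nearest: 4 (41.512 km)

P→4; Q→1; R→2; S→4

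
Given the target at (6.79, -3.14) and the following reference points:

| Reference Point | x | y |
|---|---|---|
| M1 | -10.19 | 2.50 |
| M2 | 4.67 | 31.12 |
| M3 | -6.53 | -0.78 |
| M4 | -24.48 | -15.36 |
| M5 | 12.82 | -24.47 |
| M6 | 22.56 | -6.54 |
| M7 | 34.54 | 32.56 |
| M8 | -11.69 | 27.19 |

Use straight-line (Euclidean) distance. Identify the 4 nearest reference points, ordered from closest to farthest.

M3, M6, M1, M5

Distances from (6.79, -3.14):
M1: 17.89
M2: 34.33
M3: 13.53
M4: 33.57
M5: 22.17
M6: 16.13
M7: 45.22
M8: 35.52
Sorted: M3 (13.53) < M6 (16.13) < M1 (17.89) < M5 (22.17) < M4 (33.57) < M2 (34.33) < …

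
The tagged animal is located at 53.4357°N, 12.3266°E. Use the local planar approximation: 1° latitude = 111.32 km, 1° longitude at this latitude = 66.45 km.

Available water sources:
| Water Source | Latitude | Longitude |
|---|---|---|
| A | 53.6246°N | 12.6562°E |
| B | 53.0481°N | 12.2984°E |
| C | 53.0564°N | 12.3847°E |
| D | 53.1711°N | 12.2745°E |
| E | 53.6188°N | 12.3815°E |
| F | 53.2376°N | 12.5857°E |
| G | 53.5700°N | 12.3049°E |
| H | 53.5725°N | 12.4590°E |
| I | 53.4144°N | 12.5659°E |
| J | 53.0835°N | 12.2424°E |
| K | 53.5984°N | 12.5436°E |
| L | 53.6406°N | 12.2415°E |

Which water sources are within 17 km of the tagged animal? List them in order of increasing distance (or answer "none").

G, I

Distances from 53.4357°N, 12.3266°E:
A: √((0.1889·111.32)² + (0.3296·66.45)²) = √(442.191420 + 479.694100) = 30.3626 km
B: √((-0.3876·111.32)² + (-0.0282·66.45)²) = √(1861.718147 + 3.511464) = 43.1883 km
C: √((-0.3793·111.32)² + (0.0581·66.45)²) = √(1782.838815 + 14.905352) = 42.3998 km
D: √((-0.2646·111.32)² + (-0.0521·66.45)²) = √(867.613049 + 11.985756) = 29.6580 km
E: √((0.1831·111.32)² + (0.0549·66.45)²) = √(415.454133 + 13.308670) = 20.7066 km
F: √((-0.1981·111.32)² + (0.2591·66.45)²) = √(486.312403 + 296.431804) = 27.9776 km
G: √((0.1343·111.32)² + (-0.0217·66.45)²) = √(223.510752 + 2.079263) = 15.0197 km
H: √((0.1368·111.32)² + (0.1324·66.45)²) = √(231.909527 + 77.404452) = 17.5873 km
I: √((-0.0213·111.32)² + (0.2393·66.45)²) = √(5.622191 + 252.857225) = 16.0773 km
J: √((-0.3522·111.32)² + (-0.0842·66.45)²) = √(1537.181321 + 31.305032) = 39.6041 km
K: √((0.1627·111.32)² + (0.2170·66.45)²) = √(328.035995 + 207.926306) = 23.1509 km
L: √((0.2049·111.32)² + (-0.0851·66.45)²) = √(520.271830 + 31.977837) = 23.5000 km
Threshold 17 km: G (15.0197 km), I (16.0773 km) are within range.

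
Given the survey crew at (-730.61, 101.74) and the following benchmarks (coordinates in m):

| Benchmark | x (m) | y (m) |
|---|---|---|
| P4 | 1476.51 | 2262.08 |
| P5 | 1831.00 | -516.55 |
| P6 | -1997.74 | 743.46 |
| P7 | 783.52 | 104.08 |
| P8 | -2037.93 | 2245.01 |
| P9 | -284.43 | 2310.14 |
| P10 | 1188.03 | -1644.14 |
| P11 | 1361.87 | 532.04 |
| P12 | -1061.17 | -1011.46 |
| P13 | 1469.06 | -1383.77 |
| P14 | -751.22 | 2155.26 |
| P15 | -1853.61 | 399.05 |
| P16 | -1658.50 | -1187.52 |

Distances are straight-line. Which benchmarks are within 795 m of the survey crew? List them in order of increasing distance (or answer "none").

none

Distances from (-730.61, 101.74):
P4: 3088.44 m
P5: 2635.17 m
P6: 1420.36 m
P7: 1514.13 m
P8: 2510.52 m
P9: 2253.02 m
P10: 2594.08 m
P11: 2136.27 m
P12: 1161.24 m
P13: 2654.30 m
P14: 2053.62 m
P15: 1161.69 m
P16: 1588.45 m
Threshold 795 m: none within range.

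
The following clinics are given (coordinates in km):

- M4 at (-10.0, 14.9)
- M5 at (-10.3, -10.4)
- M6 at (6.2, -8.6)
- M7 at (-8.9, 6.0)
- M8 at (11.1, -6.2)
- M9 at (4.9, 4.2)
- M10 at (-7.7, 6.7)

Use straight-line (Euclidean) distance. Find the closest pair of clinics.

M7 and M10

Pairwise distances:
M4–M5: 25.3 km
M4–M6: 28.5 km
M4–M7: 9.0 km
M4–M8: 29.8 km
M4–M9: 18.3 km
M4–M10: 8.5 km
M5–M6: 16.6 km
M5–M7: 16.5 km
M5–M8: 21.8 km
M5–M9: 21.1 km
M5–M10: 17.3 km
M6–M7: 21.0 km
M6–M8: 5.5 km
M6–M9: 12.9 km
M6–M10: 20.7 km
M7–M8: 23.4 km
M7–M9: 13.9 km
M7–M10: 1.4 km
M8–M9: 12.1 km
M8–M10: 22.8 km
M9–M10: 12.8 km
Closest pair: M7–M10 at 1.4 km.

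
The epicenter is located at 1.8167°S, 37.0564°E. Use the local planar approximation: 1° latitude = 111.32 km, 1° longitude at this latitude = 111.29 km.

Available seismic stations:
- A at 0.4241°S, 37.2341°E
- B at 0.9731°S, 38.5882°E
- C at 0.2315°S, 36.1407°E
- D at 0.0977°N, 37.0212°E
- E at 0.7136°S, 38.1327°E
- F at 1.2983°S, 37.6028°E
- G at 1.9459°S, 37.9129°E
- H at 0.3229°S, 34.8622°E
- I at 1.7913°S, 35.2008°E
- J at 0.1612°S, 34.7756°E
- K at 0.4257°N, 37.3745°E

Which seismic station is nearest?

Distances from 1.8167°S, 37.0564°E:
A: 156.2806 km
B: 194.6289 km
C: 203.7768 km
D: 213.1470 km
E: 171.5422 km
F: 83.8329 km
G: 96.3988 km
H: 295.4358 km
I: 206.5291 km
J: 313.6761 km
K: 252.1218 km
Minimum: F at 83.8329 km.

F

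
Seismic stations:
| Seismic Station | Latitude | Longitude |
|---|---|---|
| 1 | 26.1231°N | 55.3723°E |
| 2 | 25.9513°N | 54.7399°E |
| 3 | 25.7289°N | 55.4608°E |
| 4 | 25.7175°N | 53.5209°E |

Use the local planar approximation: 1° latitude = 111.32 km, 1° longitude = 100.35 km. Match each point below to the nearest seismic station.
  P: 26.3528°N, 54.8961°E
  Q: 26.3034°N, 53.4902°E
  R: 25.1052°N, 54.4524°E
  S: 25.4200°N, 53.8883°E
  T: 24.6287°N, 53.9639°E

P at 26.3528°N, 54.8961°E:
  1: 54.1978 km
  2: 47.3639 km
  3: 89.6375 km
  4: 155.0674 km
  → nearest: 2 (47.3639 km)
Q at 26.3034°N, 53.4902°E:
  1: 189.9322 km
  2: 131.3900 km
  3: 207.8340 km
  4: 65.2951 km
  → nearest: 4 (65.2951 km)
R at 25.1052°N, 54.4524°E:
  1: 146.1549 km
  2: 98.5074 km
  3: 122.7215 km
  4: 115.6880 km
  → nearest: 2 (98.5074 km)
S at 25.4200°N, 53.8883°E:
  1: 168.2351 km
  2: 103.9285 km
  3: 161.5036 km
  4: 49.5588 km
  → nearest: 4 (49.5588 km)
T at 24.6287°N, 53.9639°E:
  1: 218.2877 km
  2: 166.5569 km
  3: 193.8148 km
  4: 129.1006 km
  → nearest: 4 (129.1006 km)

P→2; Q→4; R→2; S→4; T→4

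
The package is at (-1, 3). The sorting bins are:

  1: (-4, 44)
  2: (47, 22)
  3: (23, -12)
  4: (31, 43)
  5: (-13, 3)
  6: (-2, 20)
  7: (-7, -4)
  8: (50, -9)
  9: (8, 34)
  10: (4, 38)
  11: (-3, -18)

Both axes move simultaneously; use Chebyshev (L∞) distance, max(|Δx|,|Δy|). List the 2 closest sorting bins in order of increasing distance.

Distances from (-1, 3):
1: max(|-3|, |41|) = 41
2: max(|48|, |19|) = 48
3: max(|24|, |-15|) = 24
4: max(|32|, |40|) = 40
5: max(|-12|, |0|) = 12
6: max(|-1|, |17|) = 17
7: max(|-6|, |-7|) = 7
8: max(|51|, |-12|) = 51
9: max(|9|, |31|) = 31
10: max(|5|, |35|) = 35
11: max(|-2|, |-21|) = 21
Sorted: 7 (7) < 5 (12) < 6 (17) < 11 (21) < …

7, 5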